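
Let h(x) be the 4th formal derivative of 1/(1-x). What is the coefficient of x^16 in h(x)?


Differentiating 4 times: d^4/dx^4 [1/(1-x)] = 4!/(1-x)^5.
The expansion 1/(1-x)^5 = sum_{k>=0} C(k+4, 4) x^k, so the coefficient of x^n in 4!/(1-x)^5 is 4! * C(n+4, 4).
For n = 16: 24 * C(20, 4) = 24 * 4845 = 116280

116280


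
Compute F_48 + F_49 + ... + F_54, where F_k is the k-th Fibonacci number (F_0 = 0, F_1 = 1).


Use the identity sum_{k=0}^{N} F_k = F_{N+2} - 1 (which follows from F_{k+2} - F_{k+1} = F_k). Then
sum_{k=48}^{54} F_k = (F_{56} - 1) - (F_{49} - 1) = F_{56} - F_{49}.
Computing: F_{56} = 225851433717, F_{49} = 7778742049, so
Sum = 225851433717 - 7778742049 = 218072691668.

218072691668


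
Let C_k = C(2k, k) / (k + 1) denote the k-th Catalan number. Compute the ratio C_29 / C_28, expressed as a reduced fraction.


Using C_k = (2k)! / (k! (k+1)!), the ratio C_{k+1}/C_k simplifies to
C_{k+1}/C_k = [(2k+2)! / ((k+1)! (k+2)!)] * [k! (k+1)! / (2k)!]
 = (2k+2)(2k+1) / ((k+1)(k+2)) = 2(2k+1) / (k+2).
For k = 28: 2(2*28 + 1) / (28 + 2) = 114/30 = 19/5.

19/5


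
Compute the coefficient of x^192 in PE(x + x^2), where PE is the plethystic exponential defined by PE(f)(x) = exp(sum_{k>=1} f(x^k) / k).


With f(x) = x + x^2, the exponent is sum_{k>=1} (x^k + x^(2k)) / k = -ln(1 - x) - ln(1 - x^2). Exponentiating:
PE(x + x^2) = 1 / ((1 - x)(1 - x^2)).
This is the generating function for partitions of n into parts of size 1 or 2. The number of 2's can be any j in 0..96, and the rest are 1's, so
[x^192] = floor(192/2) + 1 = 97.

97


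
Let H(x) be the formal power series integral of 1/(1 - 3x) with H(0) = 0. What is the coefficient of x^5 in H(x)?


1/(1 - 3x) = sum_{k>=0} 3^k x^k. Integrating termwise with H(0) = 0:
H(x) = sum_{k>=0} 3^k x^(k+1) / (k+1) = sum_{m>=1} 3^(m-1) x^m / m.
For m = 5: 3^4/5 = 81/5 = 81/5.

81/5


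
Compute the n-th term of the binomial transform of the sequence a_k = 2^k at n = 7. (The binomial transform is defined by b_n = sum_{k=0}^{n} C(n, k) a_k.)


With a_k = 2^k, b_n = sum_{k=0}^{n} C(n, k) 2^k = (1 + 2)^n by the binomial theorem.
For n = 7: (1 + 2)^7 = 3^7 = 2187.

2187


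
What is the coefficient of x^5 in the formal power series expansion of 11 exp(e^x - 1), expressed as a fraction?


exp(e^x - 1) is the exponential generating function for the Bell numbers Bell_k: exp(e^x - 1) = sum_{k>=0} Bell_k x^k / k!.
So the coefficient of x^5 in 11 exp(e^x - 1) is 11 Bell_5 / 5!.
Computing: Bell_5 = 52 and 5! = 120, giving
11 * 52/120 = 143/30.

143/30


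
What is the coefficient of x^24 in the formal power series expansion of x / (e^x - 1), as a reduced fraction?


The exponential generating function for Bernoulli numbers is
x / (e^x - 1) = sum_{k>=0} B_k x^k / k!.
So the coefficient of x^24 in x / (e^x - 1) is B_24 / 24!.
Computing: B_24 = -236364091/2730, 24! = 620448401733239439360000, giving
-236364091/2730 / 620448401733239439360000 = -236364091/1693824136731743669452800000.

-236364091/1693824136731743669452800000


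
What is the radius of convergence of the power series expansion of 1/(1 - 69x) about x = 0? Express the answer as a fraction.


Expanding 1/(1 - 69x) = sum_{k>=0} 69^k x^k, the series converges when |69x| < 1, i.e., |x| < 1/69.
So the radius of convergence is 1/69 = 1/69.

1/69


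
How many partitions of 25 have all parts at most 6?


Using the generating function (1-x)^(-1)(1-x^2)^(-1)...(1-x^6)^(-1),
the coefficient of x^25 counts these restricted partitions.
Result = 612

612


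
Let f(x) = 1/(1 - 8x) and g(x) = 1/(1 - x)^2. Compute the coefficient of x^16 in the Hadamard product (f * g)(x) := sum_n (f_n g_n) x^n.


f has coefficients f_k = 8^k. For g = 1/(1 - x)^2 the coefficient is g_k = C(k + 1, 1) = k + 1. The Hadamard coefficient is (f * g)_k = 8^k * (k + 1).
For k = 16: 8^16 * 17 = 281474976710656 * 17 = 4785074604081152.

4785074604081152


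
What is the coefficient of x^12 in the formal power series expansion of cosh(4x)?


The Maclaurin series is cosh(t) = sum_{m>=0} t^(2m) / (2m)!, so substituting t = 4x, only even powers of x are nonzero, with coefficient of x^(2m) equal to 4^(2m) / (2m)!.
For x^12 the coefficient is 4^12/12! = 16777216/479001600 = 16384/467775.

16384/467775


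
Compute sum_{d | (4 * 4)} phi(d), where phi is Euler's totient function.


First, 4 * 4 = 16. One classical identity is sum_{d | n} phi(d) = n (each k in [1, n] has a unique gcd with n, and among the k's with gcd(k, n) = n/d there are phi(d) of them). So the sum equals 16. We also verify directly:
Divisors of 16: 1, 2, 4, 8, 16.
phi values: 1, 1, 2, 4, 8.
Sum = 16.

16


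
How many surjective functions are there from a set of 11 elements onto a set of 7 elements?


By inclusion-exclusion on which target elements are missed, the number of surjections from an n-set onto a k-set is
surj(n, k) = sum_{j=0}^{k} (-1)^j C(k, j) (k - j)^n.
Equivalently surj(n, k) = k! * S(n, k), where S(n, k) is the Stirling number of the second kind.
For n = 11, k = 7:
S(11, 7) = 63987, so
surj = 7! * 63987 = 5040 * 63987 = 322494480.

322494480


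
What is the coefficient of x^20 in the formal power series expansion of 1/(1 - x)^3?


The negative binomial / multiset identity is
1/(1 - x)^r = sum_{k>=0} C(k + r - 1, r - 1) x^k.
Here r = 3 and k = 20, so the coefficient is
C(20 + 2, 2) = C(22, 2)
= 231

231


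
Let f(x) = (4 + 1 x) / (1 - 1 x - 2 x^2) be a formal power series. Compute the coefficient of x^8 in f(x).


Write f(x) = sum_{k>=0} a_k x^k. Multiplying both sides by 1 - 1 x - 2 x^2 gives
(1 - 1 x - 2 x^2) sum_{k>=0} a_k x^k = 4 + 1 x.
Matching coefficients:
 x^0: a_0 = 4
 x^1: a_1 - 1 a_0 = 1  =>  a_1 = 1*4 + 1 = 5
 x^k (k >= 2): a_k = 1 a_{k-1} + 2 a_{k-2}.
Iterating: a_2 = 13, a_3 = 23, a_4 = 49, a_5 = 95, a_6 = 193, a_7 = 383, a_8 = 769.
So the coefficient of x^8 is 769.

769


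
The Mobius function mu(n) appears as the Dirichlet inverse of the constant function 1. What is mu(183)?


183 = 3 * 61 (all distinct primes).
mu(183) = (-1)^2 = 1

1


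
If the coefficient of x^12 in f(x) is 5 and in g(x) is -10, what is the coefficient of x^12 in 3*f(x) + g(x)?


Scalar multiplication scales coefficients: 3 * 5 = 15.
Then add the g coefficient: 15 + -10
= 5

5


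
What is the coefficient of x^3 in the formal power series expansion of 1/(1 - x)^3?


The expansion 1/(1 - x)^r = sum_{k>=0} C(k + r - 1, r - 1) x^k follows from the multiset / negative-binomial theorem (or from repeated differentiation of the geometric series).
For r = 3 and k = 3:
C(5, 2) = 120 / (2 * 6) = 10.

10


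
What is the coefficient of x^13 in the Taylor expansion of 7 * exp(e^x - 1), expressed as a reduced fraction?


exp(e^x - 1) = sum_{k>=0} Bell_k x^k / k!, where Bell_k is the k-th Bell number.
So the coefficient of x^13 is 7 * Bell_13 / 13!.
Computing: Bell_13 = 27644437 and 13! = 6227020800, giving
7 * 27644437/6227020800 = 27644437/889574400.

27644437/889574400


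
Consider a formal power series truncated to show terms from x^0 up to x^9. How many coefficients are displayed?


From x^0 to x^9 inclusive, the count is 9 - 0 + 1 = 10.

10


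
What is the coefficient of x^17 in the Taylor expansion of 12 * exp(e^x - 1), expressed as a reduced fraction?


exp(e^x - 1) = sum_{k>=0} Bell_k x^k / k!, where Bell_k is the k-th Bell number.
So the coefficient of x^17 is 12 * Bell_17 / 17!.
Computing: Bell_17 = 82864869804 and 17! = 355687428096000, giving
12 * 82864869804/355687428096000 = 255755771/91483392000.

255755771/91483392000


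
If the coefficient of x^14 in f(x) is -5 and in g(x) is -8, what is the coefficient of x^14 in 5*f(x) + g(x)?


Scalar multiplication scales coefficients: 5 * -5 = -25.
Then add the g coefficient: -25 + -8
= -33

-33


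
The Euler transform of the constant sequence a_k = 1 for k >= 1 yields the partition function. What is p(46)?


The Euler transform converts the sequence a_k = 1 into the number of integer partitions.
Using the recurrence or dynamic programming:
p(46) = 105558

105558


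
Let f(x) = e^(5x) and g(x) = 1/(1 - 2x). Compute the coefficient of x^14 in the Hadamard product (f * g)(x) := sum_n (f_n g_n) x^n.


Expanding: f_k = 5^k/k! (from e^(5x)) and g_k = 2^k (from 1/(1 - 2x)). So the Hadamard coefficient (f * g)_k = 5^k 2^k / k! = (10)^k / k!.
For k = 14: 10^14/14! = 100000000000000/87178291200 = 1953125000/1702701.

1953125000/1702701


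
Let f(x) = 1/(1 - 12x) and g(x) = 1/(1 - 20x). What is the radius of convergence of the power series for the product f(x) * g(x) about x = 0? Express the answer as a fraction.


The radius of 1/(1 - 12x) is 1/12 (nearest singularity at x = 1/12), and the radius of 1/(1 - 20x) is 1/20.
The product f(x)*g(x) = 1/((1 - 12x)(1 - 20x)) has singularities at both 1/12 and 1/20, so its radius of convergence is the distance to the nearest one:
min(1/12, 1/20) = 1/20.

1/20


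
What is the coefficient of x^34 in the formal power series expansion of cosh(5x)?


The Maclaurin series is cosh(t) = sum_{m>=0} t^(2m) / (2m)!, so substituting t = 5x, only even powers of x are nonzero, with coefficient of x^(2m) equal to 5^(2m) / (2m)!.
For x^34 the coefficient is 5^34/34! = 582076609134674072265625/295232799039604140847618609643520000000 = 7450580596923828125/3778979827706933002849518203437056.

7450580596923828125/3778979827706933002849518203437056


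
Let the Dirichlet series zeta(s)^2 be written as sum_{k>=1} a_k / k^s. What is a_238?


The Dirichlet convolution of the constant function 1 with itself gives (1 * 1)(k) = sum_{d | k} 1 = d(k), the number of positive divisors of k.
Since zeta(s) = sum_{k>=1} 1/k^s, we have zeta(s)^2 = sum_{k>=1} d(k)/k^s, so a_k = d(k).
For k = 238: the divisors are 1, 2, 7, 14, 17, 34, 119, 238.
Count = 8.

8


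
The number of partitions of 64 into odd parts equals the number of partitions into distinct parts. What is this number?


Computing partitions of 64 into odd parts (1, 3, 5, ...):
Using the generating function prod_{k>=0} 1/(1-x^(2k+1)),
the count is 16444

16444


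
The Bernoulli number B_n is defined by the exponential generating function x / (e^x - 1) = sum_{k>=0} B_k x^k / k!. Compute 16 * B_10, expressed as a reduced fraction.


Bernoulli numbers can also be computed recursively via B_0 = 1 and sum_{j=0}^{m} C(m+1, j) B_j = 0 for m >= 1. Odd-index Bernoulli numbers vanish for k >= 3.
Computing B_10 = 5/66, so 16 * B_10 = 16 * 5/66 = 40/33.

40/33


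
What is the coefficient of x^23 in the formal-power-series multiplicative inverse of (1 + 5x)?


The inverse is 1/(1 + 5x). Apply the geometric identity 1/(1 - y) = sum_{k>=0} y^k with y = -5x:
1/(1 + 5x) = sum_{k>=0} (-5)^k x^k.
So the coefficient of x^23 is (-5)^23 = -11920928955078125.

-11920928955078125


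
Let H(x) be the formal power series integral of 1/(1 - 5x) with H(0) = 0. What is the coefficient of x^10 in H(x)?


1/(1 - 5x) = sum_{k>=0} 5^k x^k. Integrating termwise with H(0) = 0:
H(x) = sum_{k>=0} 5^k x^(k+1) / (k+1) = sum_{m>=1} 5^(m-1) x^m / m.
For m = 10: 5^9/10 = 1953125/10 = 390625/2.

390625/2


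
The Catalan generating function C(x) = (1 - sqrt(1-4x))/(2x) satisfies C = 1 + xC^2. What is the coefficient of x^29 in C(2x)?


Substituting x -> 2x scales the n-th coefficient by 2^n, so [x^29] C(2x) = 2^29 * C_29.
C_29 = C(2*29, 29)/(30) = 30067266499541040/30 = 1002242216651368.
So 2^29 * 1002242216651368 = 536870912 * 1002242216651368 = 538074692898521524207616.

538074692898521524207616


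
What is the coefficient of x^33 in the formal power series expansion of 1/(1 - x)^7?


The negative binomial / multiset identity is
1/(1 - x)^r = sum_{k>=0} C(k + r - 1, r - 1) x^k.
Here r = 7 and k = 33, so the coefficient is
C(33 + 6, 6) = C(39, 6)
= 3262623

3262623


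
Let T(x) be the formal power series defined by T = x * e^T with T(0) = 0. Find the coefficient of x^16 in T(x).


Apply the Lagrange inversion formula: if T = x * phi(T) with phi(t) = e^t, then
[x^n] T = (1/n) [t^(n-1)] phi(t)^n = (1/n) [t^(n-1)] e^(n t) = (1/n) * n^(n-1) / (n-1)! = n^(n-1) / n!.
When c = 1 this is the Cayley count of rooted labeled trees on n vertices, divided by n!.
For n = 16: 16^15 / 16! = 1152921504606846976/20922789888000 = 35184372088832/638512875.

35184372088832/638512875


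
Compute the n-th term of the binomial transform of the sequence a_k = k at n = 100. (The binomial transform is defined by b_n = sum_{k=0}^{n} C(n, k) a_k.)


With a_k = k, b_n = sum_{k=0}^{n} C(n, k) k. Using k * C(n, k) = n * C(n-1, k-1) gives b_n = n * sum_{k>=1} C(n-1, k-1) = n * 2^(n-1).
For n = 100: 100 * 2^99 = 100 * 633825300114114700748351602688 = 63382530011411470074835160268800.

63382530011411470074835160268800


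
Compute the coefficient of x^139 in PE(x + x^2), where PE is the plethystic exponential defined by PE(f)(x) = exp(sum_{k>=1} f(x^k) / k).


With f(x) = x + x^2, the exponent is sum_{k>=1} (x^k + x^(2k)) / k = -ln(1 - x) - ln(1 - x^2). Exponentiating:
PE(x + x^2) = 1 / ((1 - x)(1 - x^2)).
This is the generating function for partitions of n into parts of size 1 or 2. The number of 2's can be any j in 0..69, and the rest are 1's, so
[x^139] = floor(139/2) + 1 = 70.

70


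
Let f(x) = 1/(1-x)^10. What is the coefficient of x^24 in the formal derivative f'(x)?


Differentiate: d/dx [ 1/(1-x)^r ] = r / (1-x)^(r+1).
Here r = 10, so f'(x) = 10 / (1-x)^11.
The expansion of 1/(1-x)^(r+1) has coefficient of x^n equal to C(n+r, r).
So the coefficient of x^24 in f'(x) is
10 * C(34, 10) = 10 * 131128140 = 1311281400

1311281400


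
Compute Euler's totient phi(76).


phi(n) counts integers in [1, n] coprime to n. Using the multiplicative formula phi(n) = n * prod_{p | n} (1 - 1/p):
76 = 2^2 * 19, so
phi(76) = 76 * (1 - 1/2) * (1 - 1/19) = 36.

36


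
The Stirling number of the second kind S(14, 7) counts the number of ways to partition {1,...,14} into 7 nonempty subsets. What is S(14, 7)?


Using the explicit formula S(n,k) = (1/k!) sum_{j=0}^{k} (-1)^(k-j) C(k,j) j^n:
S(14, 7) = 49329280
Equivalently, S(n,k) is n! times the coefficient of x^n in the EGF (e^x - 1)^k / k!.

49329280


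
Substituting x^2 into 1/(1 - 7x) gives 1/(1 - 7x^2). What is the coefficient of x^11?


Since 1/(1 - 7x^2) only has even powers of x,
the coefficient of x^11 (odd) is 0.

0


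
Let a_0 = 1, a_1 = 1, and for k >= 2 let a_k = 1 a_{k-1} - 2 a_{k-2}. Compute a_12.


Iterating the recurrence forward:
a_0 = 1
a_1 = 1
a_2 = 1*1 - 2*1 = -1
a_3 = 1*-1 - 2*1 = -3
a_4 = 1*-3 - 2*-1 = -1
a_5 = 1*-1 - 2*-3 = 5
a_6 = 1*5 - 2*-1 = 7
a_7 = 1*7 - 2*5 = -3
a_8 = 1*-3 - 2*7 = -17
a_9 = 1*-17 - 2*-3 = -11
a_10 = 1*-11 - 2*-17 = 23
a_11 = 1*23 - 2*-11 = 45
a_12 = 1*45 - 2*23 = -1
So a_12 = -1.

-1


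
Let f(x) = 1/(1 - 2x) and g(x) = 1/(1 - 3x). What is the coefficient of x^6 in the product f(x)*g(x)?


The coefficient of x^n in f*g is the Cauchy product: sum_{k=0}^{n} a^k * b^(n-k).
With a=2, b=3, n=6:
sum_{k=0}^{6} 2^k * 3^(6-k)
= 2059

2059


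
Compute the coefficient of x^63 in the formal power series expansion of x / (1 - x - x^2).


Let f(x) = sum_{k>=0} a_k x^k. Multiplying f(x) * (1 - x - x^2) = x and matching coefficients gives a_0 = 0, a_1 = 1, and a_k = a_{k-1} + a_{k-2} for k >= 2. These are the Fibonacci numbers F_k.
Iterating from F_0 = 0, F_1 = 1:
F_0=0, F_1=1, F_2=1, F_3=2, F_4=3, F_5=5, F_6=8, F_7=13, F_8=21, F_9=34, ...
F_63 = 6557470319842.

6557470319842


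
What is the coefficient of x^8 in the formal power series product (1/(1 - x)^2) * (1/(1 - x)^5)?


Combine the factors: (1/(1 - x)^2) * (1/(1 - x)^5) = 1/(1 - x)^7.
Then use 1/(1 - x)^r = sum_{k>=0} C(k + r - 1, r - 1) x^k with r = 7 and k = 8:
C(14, 6) = 3003.

3003


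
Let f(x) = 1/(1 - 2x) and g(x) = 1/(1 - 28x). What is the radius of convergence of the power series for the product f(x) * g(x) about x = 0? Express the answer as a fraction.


The radius of 1/(1 - 2x) is 1/2 (nearest singularity at x = 1/2), and the radius of 1/(1 - 28x) is 1/28.
The product f(x)*g(x) = 1/((1 - 2x)(1 - 28x)) has singularities at both 1/2 and 1/28, so its radius of convergence is the distance to the nearest one:
min(1/2, 1/28) = 1/28.

1/28


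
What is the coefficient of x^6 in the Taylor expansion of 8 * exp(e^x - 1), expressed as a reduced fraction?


exp(e^x - 1) = sum_{k>=0} Bell_k x^k / k!, where Bell_k is the k-th Bell number.
So the coefficient of x^6 is 8 * Bell_6 / 6!.
Computing: Bell_6 = 203 and 6! = 720, giving
8 * 203/720 = 203/90.

203/90


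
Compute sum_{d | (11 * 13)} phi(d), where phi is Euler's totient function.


First, 11 * 13 = 143. One classical identity is sum_{d | n} phi(d) = n (each k in [1, n] has a unique gcd with n, and among the k's with gcd(k, n) = n/d there are phi(d) of them). So the sum equals 143. We also verify directly:
Divisors of 143: 1, 11, 13, 143.
phi values: 1, 10, 12, 120.
Sum = 143.

143


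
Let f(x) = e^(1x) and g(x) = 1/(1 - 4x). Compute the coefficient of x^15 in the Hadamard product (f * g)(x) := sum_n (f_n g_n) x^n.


Expanding: f_k = 1^k/k! (from e^(1x)) and g_k = 4^k (from 1/(1 - 4x)). So the Hadamard coefficient (f * g)_k = 1^k 4^k / k! = (4)^k / k!.
For k = 15: 4^15/15! = 1073741824/1307674368000 = 524288/638512875.

524288/638512875


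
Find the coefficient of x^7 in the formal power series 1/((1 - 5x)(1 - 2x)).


By partial fractions or Cauchy convolution:
The coefficient equals sum_{k=0}^{7} 5^k * 2^(7-k).
= 130123

130123


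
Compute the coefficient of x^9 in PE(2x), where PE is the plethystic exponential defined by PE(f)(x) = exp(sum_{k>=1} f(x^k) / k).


With f(x) = 2x, the exponent is sum_{k>=1} 2 x^k / k = 2 * (-ln(1 - x)). Exponentiating:
PE(2x) = exp(-2 ln(1 - x)) = 1/(1 - x)^2.
By the negative binomial expansion, [x^n] 1/(1 - x)^2 = C(n + 1, 1).
For n = 9: C(10, 1) = 10.

10


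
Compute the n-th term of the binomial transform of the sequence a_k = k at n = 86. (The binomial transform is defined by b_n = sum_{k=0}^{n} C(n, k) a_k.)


With a_k = k, b_n = sum_{k=0}^{n} C(n, k) k. Using k * C(n, k) = n * C(n-1, k-1) gives b_n = n * sum_{k>=1} C(n-1, k-1) = n * 2^(n-1).
For n = 86: 86 * 2^85 = 86 * 38685626227668133590597632 = 3326963855579459488791396352.

3326963855579459488791396352


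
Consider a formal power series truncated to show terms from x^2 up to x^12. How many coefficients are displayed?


From x^2 to x^12 inclusive, the count is 12 - 2 + 1 = 11.

11


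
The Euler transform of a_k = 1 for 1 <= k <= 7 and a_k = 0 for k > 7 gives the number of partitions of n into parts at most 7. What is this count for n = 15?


Partitions of 15 into parts at most 7:
Using generating function (1-x)^(-1)(1-x^2)^(-1)...(1-x^7)^(-1),
the coefficient of x^15 = 131

131


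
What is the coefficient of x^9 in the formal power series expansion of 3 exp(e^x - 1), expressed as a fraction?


exp(e^x - 1) is the exponential generating function for the Bell numbers Bell_k: exp(e^x - 1) = sum_{k>=0} Bell_k x^k / k!.
So the coefficient of x^9 in 3 exp(e^x - 1) is 3 Bell_9 / 9!.
Computing: Bell_9 = 21147 and 9! = 362880, giving
3 * 21147/362880 = 1007/5760.

1007/5760


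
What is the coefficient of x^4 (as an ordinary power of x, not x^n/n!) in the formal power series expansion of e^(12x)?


The exponential series is e^y = sum_{k>=0} y^k / k!. Substituting y = 12x gives
e^(12x) = sum_{k>=0} 12^k x^k / k!.
So the coefficient of x^n is a^n/n! with a = 12, n = 4:
12^4 / 4! = 20736/24 = 864

864


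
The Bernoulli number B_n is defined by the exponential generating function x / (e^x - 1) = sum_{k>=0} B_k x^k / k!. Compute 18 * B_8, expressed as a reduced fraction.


Bernoulli numbers can also be computed recursively via B_0 = 1 and sum_{j=0}^{m} C(m+1, j) B_j = 0 for m >= 1. Odd-index Bernoulli numbers vanish for k >= 3.
Computing B_8 = -1/30, so 18 * B_8 = 18 * -1/30 = -3/5.

-3/5


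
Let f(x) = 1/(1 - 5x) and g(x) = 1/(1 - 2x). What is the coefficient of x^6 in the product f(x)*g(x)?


The coefficient of x^n in f*g is the Cauchy product: sum_{k=0}^{n} a^k * b^(n-k).
With a=5, b=2, n=6:
sum_{k=0}^{6} 5^k * 2^(6-k)
= 25999

25999


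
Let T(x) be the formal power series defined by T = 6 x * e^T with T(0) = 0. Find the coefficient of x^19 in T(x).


Apply the Lagrange inversion formula: if T = 6 x * phi(T) with phi(t) = e^t, then
[x^n] T = 6^n * (1/n) [t^(n-1)] phi(t)^n = 6^n * (1/n) [t^(n-1)] e^(n t) = 6^n * (1/n) * n^(n-1) / (n-1)! = 6^n * n^(n-1) / n!.
When c = 1 this is the Cayley count of rooted labeled trees on n vertices, divided by n!.
For n = 19: 6^19 * 19^18 / 19! = 609359740010496 * 104127350297911241532841/121645100408832000 = 7766672725568034822660288264/14889875.

7766672725568034822660288264/14889875


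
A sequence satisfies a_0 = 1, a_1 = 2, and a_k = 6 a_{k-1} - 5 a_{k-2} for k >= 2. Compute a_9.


The characteristic equation is t^2 - 6 t + 5 = 0, with roots r_1 = 5 and r_2 = 1 (so c_1 = r_1 + r_2, c_2 = -r_1 r_2 as required).
One can use the closed form a_n = A r_1^n + B r_2^n, but direct iteration is more reliable:
a_0 = 1, a_1 = 2, a_2 = 7, a_3 = 32, a_4 = 157, a_5 = 782, a_6 = 3907, a_7 = 19532, a_8 = 97657, a_9 = 488282.
So a_9 = 488282.

488282


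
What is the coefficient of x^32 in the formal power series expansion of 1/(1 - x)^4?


The negative binomial / multiset identity is
1/(1 - x)^r = sum_{k>=0} C(k + r - 1, r - 1) x^k.
Here r = 4 and k = 32, so the coefficient is
C(32 + 3, 3) = C(35, 3)
= 6545

6545


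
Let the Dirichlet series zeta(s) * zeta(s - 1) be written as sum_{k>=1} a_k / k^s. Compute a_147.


Convolution gives a_k = sum_{d | k} d * 1 = sum_{d | k} d = sigma(k), the sum of positive divisors of k.
For k = 147, the divisors are 1, 3, 7, 21, 49, 147, so
sigma(147) = 1 + 3 + 7 + 21 + 49 + 147 = 228.

228


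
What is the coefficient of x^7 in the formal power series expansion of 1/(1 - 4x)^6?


The general identity 1/(1 - c x)^r = sum_{k>=0} c^k C(k + r - 1, r - 1) x^k follows by substituting y = c x into 1/(1 - y)^r = sum_{k>=0} C(k + r - 1, r - 1) y^k.
For c = 4, r = 6, k = 7:
4^7 * C(12, 5) = 16384 * 792 = 12976128.

12976128


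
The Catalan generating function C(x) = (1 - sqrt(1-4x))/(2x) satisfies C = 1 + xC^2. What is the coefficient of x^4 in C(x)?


Substituting x -> x scales the n-th coefficient by 1, so [x^4] C(x) = C_4.
C_4 = C(2*4, 4)/(5) = 70/5 = 14.
= 14.

14


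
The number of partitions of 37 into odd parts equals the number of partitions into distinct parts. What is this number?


Computing partitions of 37 into odd parts (1, 3, 5, ...):
Using the generating function prod_{k>=0} 1/(1-x^(2k+1)),
the count is 760

760


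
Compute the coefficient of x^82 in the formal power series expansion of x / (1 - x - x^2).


Let f(x) = sum_{k>=0} a_k x^k. Multiplying f(x) * (1 - x - x^2) = x and matching coefficients gives a_0 = 0, a_1 = 1, and a_k = a_{k-1} + a_{k-2} for k >= 2. These are the Fibonacci numbers F_k.
Iterating from F_0 = 0, F_1 = 1:
F_0=0, F_1=1, F_2=1, F_3=2, F_4=3, F_5=5, F_6=8, F_7=13, F_8=21, F_9=34, ...
F_82 = 61305790721611591.

61305790721611591


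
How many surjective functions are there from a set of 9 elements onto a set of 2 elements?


By inclusion-exclusion on which target elements are missed, the number of surjections from an n-set onto a k-set is
surj(n, k) = sum_{j=0}^{k} (-1)^j C(k, j) (k - j)^n.
Equivalently surj(n, k) = k! * S(n, k), where S(n, k) is the Stirling number of the second kind.
For n = 9, k = 2:
S(9, 2) = 255, so
surj = 2! * 255 = 2 * 255 = 510.

510


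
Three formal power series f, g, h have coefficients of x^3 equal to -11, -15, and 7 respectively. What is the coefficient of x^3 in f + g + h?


Series addition is componentwise:
-11 + -15 + 7
= -19

-19


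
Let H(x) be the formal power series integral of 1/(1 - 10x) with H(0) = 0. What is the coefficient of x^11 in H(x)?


1/(1 - 10x) = sum_{k>=0} 10^k x^k. Integrating termwise with H(0) = 0:
H(x) = sum_{k>=0} 10^k x^(k+1) / (k+1) = sum_{m>=1} 10^(m-1) x^m / m.
For m = 11: 10^10/11 = 10000000000/11 = 10000000000/11.

10000000000/11


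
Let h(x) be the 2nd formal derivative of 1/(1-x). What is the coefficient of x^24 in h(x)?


Differentiating 2 times: d^2/dx^2 [1/(1-x)] = 2!/(1-x)^3.
The expansion 1/(1-x)^3 = sum_{k>=0} C(k+2, 2) x^k, so the coefficient of x^n in 2!/(1-x)^3 is 2! * C(n+2, 2).
For n = 24: 2 * C(26, 2) = 2 * 325 = 650

650


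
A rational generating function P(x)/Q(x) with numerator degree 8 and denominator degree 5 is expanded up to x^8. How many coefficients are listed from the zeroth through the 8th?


Expanding up to x^8 gives the coefficients for x^0, x^1, ..., x^8.
That is 8 + 1 = 9 coefficients in total.

9


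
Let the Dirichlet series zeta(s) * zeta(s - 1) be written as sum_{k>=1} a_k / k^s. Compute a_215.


Convolution gives a_k = sum_{d | k} d * 1 = sum_{d | k} d = sigma(k), the sum of positive divisors of k.
For k = 215, the divisors are 1, 5, 43, 215, so
sigma(215) = 1 + 5 + 43 + 215 = 264.

264


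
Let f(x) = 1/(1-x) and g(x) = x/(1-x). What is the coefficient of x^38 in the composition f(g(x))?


First simplify the composition: f(g(x)) = 1/(1 - x/(1-x)) = (1-x)/((1-x) - x) = (1-x)/(1-2x).
Now extract the coefficient. Write (1-x)/(1-2x) = 1/(1-2x) - x/(1-2x).
The coefficient of x^n in 1/(1-2x) is 2^n, and in x/(1-2x) is 2^(n-1) (for n >= 1).
So the coefficient of x^38 is 2^38 - 2^37 = 274877906944 - 137438953472 = 137438953472.

137438953472


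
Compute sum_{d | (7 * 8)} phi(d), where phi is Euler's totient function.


First, 7 * 8 = 56. One classical identity is sum_{d | n} phi(d) = n (each k in [1, n] has a unique gcd with n, and among the k's with gcd(k, n) = n/d there are phi(d) of them). So the sum equals 56. We also verify directly:
Divisors of 56: 1, 2, 4, 7, 8, 14, 28, 56.
phi values: 1, 1, 2, 6, 4, 6, 12, 24.
Sum = 56.

56


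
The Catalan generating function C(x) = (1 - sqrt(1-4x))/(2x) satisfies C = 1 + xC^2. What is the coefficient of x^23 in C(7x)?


Substituting x -> 7x scales the n-th coefficient by 7^n, so [x^23] C(7x) = 7^23 * C_23.
C_23 = C(2*23, 23)/(24) = 8233430727600/24 = 343059613650.
So 7^23 * 343059613650 = 27368747340080916343 * 343059613650 = 9389111888572624320367550881950.

9389111888572624320367550881950


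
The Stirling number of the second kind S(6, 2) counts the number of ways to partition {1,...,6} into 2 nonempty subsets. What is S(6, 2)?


Using the explicit formula S(n,k) = (1/k!) sum_{j=0}^{k} (-1)^(k-j) C(k,j) j^n:
S(6, 2) = 31
Equivalently, S(n,k) is n! times the coefficient of x^n in the EGF (e^x - 1)^k / k!.

31


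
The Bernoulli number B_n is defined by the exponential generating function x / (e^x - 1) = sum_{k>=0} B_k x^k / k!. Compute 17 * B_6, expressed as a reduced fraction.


Bernoulli numbers can also be computed recursively via B_0 = 1 and sum_{j=0}^{m} C(m+1, j) B_j = 0 for m >= 1. Odd-index Bernoulli numbers vanish for k >= 3.
Computing B_6 = 1/42, so 17 * B_6 = 17 * 1/42 = 17/42.

17/42


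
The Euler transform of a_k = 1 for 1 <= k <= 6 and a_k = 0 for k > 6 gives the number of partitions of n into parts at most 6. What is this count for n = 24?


Partitions of 24 into parts at most 6:
Using generating function (1-x)^(-1)(1-x^2)^(-1)...(1-x^6)^(-1),
the coefficient of x^24 = 532

532


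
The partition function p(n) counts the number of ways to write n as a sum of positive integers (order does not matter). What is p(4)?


Using the generating function prod_{k>=1} 1/(1-x^k), we compute p(4).
By dynamic programming over parts 1 through 4:
p(4) = 5

5


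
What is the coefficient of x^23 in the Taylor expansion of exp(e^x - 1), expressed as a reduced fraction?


exp(e^x - 1) = sum_{k>=0} Bell_k x^k / k!, where Bell_k is the k-th Bell number.
So the coefficient of x^23 is Bell_23 / 23!.
Computing: Bell_23 = 44152005855084346 and 23! = 25852016738884976640000, giving
44152005855084346/25852016738884976640000 = 22076002927542173/12926008369442488320000.

22076002927542173/12926008369442488320000


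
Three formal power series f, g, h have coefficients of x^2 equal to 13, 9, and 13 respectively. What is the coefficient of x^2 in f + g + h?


Series addition is componentwise:
13 + 9 + 13
= 35

35


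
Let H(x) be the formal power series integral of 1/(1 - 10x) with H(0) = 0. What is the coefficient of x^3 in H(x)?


1/(1 - 10x) = sum_{k>=0} 10^k x^k. Integrating termwise with H(0) = 0:
H(x) = sum_{k>=0} 10^k x^(k+1) / (k+1) = sum_{m>=1} 10^(m-1) x^m / m.
For m = 3: 10^2/3 = 100/3 = 100/3.

100/3


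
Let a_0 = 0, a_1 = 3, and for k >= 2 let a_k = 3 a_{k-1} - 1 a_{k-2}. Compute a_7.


Iterating the recurrence forward:
a_0 = 0
a_1 = 3
a_2 = 3*3 - 1*0 = 9
a_3 = 3*9 - 1*3 = 24
a_4 = 3*24 - 1*9 = 63
a_5 = 3*63 - 1*24 = 165
a_6 = 3*165 - 1*63 = 432
a_7 = 3*432 - 1*165 = 1131
So a_7 = 1131.

1131


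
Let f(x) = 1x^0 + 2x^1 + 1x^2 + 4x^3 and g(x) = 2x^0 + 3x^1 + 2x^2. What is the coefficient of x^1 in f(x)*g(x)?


Cauchy product at x^1:
1*3 + 2*2
= 7

7


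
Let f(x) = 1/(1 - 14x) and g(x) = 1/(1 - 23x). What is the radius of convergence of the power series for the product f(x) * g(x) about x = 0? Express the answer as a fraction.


The radius of 1/(1 - 14x) is 1/14 (nearest singularity at x = 1/14), and the radius of 1/(1 - 23x) is 1/23.
The product f(x)*g(x) = 1/((1 - 14x)(1 - 23x)) has singularities at both 1/14 and 1/23, so its radius of convergence is the distance to the nearest one:
min(1/14, 1/23) = 1/23.

1/23


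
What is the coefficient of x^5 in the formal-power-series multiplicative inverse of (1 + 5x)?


The inverse is 1/(1 + 5x). Apply the geometric identity 1/(1 - y) = sum_{k>=0} y^k with y = -5x:
1/(1 + 5x) = sum_{k>=0} (-5)^k x^k.
So the coefficient of x^5 is (-5)^5 = -3125.

-3125


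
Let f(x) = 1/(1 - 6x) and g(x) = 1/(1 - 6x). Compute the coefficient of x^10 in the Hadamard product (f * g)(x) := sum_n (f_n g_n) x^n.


f has coefficients f_k = 6^k and g has coefficients g_k = 6^k, so the Hadamard product has coefficient (f*g)_k = 6^k * 6^k = 36^k.
For k = 10: 36^10 = 3656158440062976.

3656158440062976


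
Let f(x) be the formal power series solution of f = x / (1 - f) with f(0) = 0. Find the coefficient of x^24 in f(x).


Apply Lagrange inversion: f = x * phi(f) with phi(t) = 1/(1 - t), so
[x^n] f = (1/n) [t^(n-1)] phi(t)^n = (1/n) [t^(n-1)] (1 - t)^(-n) = (1/n) C(2n - 2, n - 1) = C_{n-1}.
For n = 24: C_23 = C(46, 23) / 24 = 8233430727600/24 = 343059613650 = 343059613650.

343059613650


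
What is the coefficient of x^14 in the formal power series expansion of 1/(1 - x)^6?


The expansion 1/(1 - x)^r = sum_{k>=0} C(k + r - 1, r - 1) x^k follows from the multiset / negative-binomial theorem (or from repeated differentiation of the geometric series).
For r = 6 and k = 14:
C(19, 5) = 121645100408832000 / (120 * 87178291200) = 11628.

11628


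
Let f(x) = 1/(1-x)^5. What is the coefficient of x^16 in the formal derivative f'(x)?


Differentiate: d/dx [ 1/(1-x)^r ] = r / (1-x)^(r+1).
Here r = 5, so f'(x) = 5 / (1-x)^6.
The expansion of 1/(1-x)^(r+1) has coefficient of x^n equal to C(n+r, r).
So the coefficient of x^16 in f'(x) is
5 * C(21, 5) = 5 * 20349 = 101745

101745


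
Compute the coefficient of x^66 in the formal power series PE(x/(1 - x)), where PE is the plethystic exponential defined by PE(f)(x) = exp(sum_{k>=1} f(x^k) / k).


For f(x) = x/(1 - x) we have
sum_{k>=1} f(x^k) / k = sum_{k>=1} (1/k) * x^k / (1 - x^k) = sum_{k, m >= 1} x^(k m) / k,
which after exponentiating simplifies to
PE(x/(1 - x)) = prod_{k>=1} 1 / (1 - x^k).
This is the generating function for the partition function p(n), so the coefficient of x^66 is p(66).
Computing p(66) by dynamic programming over parts 1, 2, ..., 66: p(66) = 2323520.

2323520


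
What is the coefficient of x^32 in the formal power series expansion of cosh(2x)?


The Maclaurin series is cosh(t) = sum_{m>=0} t^(2m) / (2m)!, so substituting t = 2x, only even powers of x are nonzero, with coefficient of x^(2m) equal to 2^(2m) / (2m)!.
For x^32 the coefficient is 2^32/32! = 4294967296/263130836933693530167218012160000000 = 2/122529844256906551386796875.

2/122529844256906551386796875


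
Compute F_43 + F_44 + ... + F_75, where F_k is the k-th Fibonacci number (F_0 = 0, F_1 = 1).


Use the identity sum_{k=0}^{N} F_k = F_{N+2} - 1 (which follows from F_{k+2} - F_{k+1} = F_k). Then
sum_{k=43}^{75} F_k = (F_{77} - 1) - (F_{44} - 1) = F_{77} - F_{44}.
Computing: F_{77} = 5527939700884757, F_{44} = 701408733, so
Sum = 5527939700884757 - 701408733 = 5527938999476024.

5527938999476024


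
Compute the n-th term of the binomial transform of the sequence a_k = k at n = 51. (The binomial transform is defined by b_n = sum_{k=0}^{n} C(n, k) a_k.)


With a_k = k, b_n = sum_{k=0}^{n} C(n, k) k. Using k * C(n, k) = n * C(n-1, k-1) gives b_n = n * sum_{k>=1} C(n-1, k-1) = n * 2^(n-1).
For n = 51: 51 * 2^50 = 51 * 1125899906842624 = 57420895248973824.

57420895248973824


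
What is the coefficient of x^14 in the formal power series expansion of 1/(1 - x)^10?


The negative binomial / multiset identity is
1/(1 - x)^r = sum_{k>=0} C(k + r - 1, r - 1) x^k.
Here r = 10 and k = 14, so the coefficient is
C(14 + 9, 9) = C(23, 9)
= 817190

817190


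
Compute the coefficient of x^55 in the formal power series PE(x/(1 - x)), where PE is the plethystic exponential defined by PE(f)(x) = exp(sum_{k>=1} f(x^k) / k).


For f(x) = x/(1 - x) we have
sum_{k>=1} f(x^k) / k = sum_{k>=1} (1/k) * x^k / (1 - x^k) = sum_{k, m >= 1} x^(k m) / k,
which after exponentiating simplifies to
PE(x/(1 - x)) = prod_{k>=1} 1 / (1 - x^k).
This is the generating function for the partition function p(n), so the coefficient of x^55 is p(55).
Computing p(55) by dynamic programming over parts 1, 2, ..., 55: p(55) = 451276.

451276


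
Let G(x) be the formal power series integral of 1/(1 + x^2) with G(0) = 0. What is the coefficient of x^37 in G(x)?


1/(1 + x^2) = sum_{j>=0} (-1)^j x^(2j). Integrating termwise with G(0) = 0:
G(x) = sum_{j>=0} (-1)^j x^(2j+1) / (2j+1) = arctan(x).
Only odd powers are nonzero. For x^37 write 37 = 2*18 + 1, giving
(-1)^18 / 37 = 1/37 = 1/37.

1/37


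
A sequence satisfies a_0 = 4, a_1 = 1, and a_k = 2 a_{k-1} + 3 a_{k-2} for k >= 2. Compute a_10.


The characteristic equation is t^2 - 2 t - 3 = 0, with roots r_1 = 3 and r_2 = -1 (so c_1 = r_1 + r_2, c_2 = -r_1 r_2 as required).
One can use the closed form a_n = A r_1^n + B r_2^n, but direct iteration is more reliable:
a_0 = 4, a_1 = 1, a_2 = 14, a_3 = 31, a_4 = 104, a_5 = 301, a_6 = 914, a_7 = 2731, a_8 = 8204, a_9 = 24601, a_10 = 73814.
So a_10 = 73814.

73814


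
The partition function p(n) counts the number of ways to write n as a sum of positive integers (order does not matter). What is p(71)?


Using the generating function prod_{k>=1} 1/(1-x^k), we compute p(71).
By dynamic programming over parts 1 through 71:
p(71) = 4697205

4697205


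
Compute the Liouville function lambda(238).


The Liouville function is lambda(k) = (-1)^Omega(k), where Omega(k) counts the prime factors of k with multiplicity.
Factoring: 238 = 2 * 7 * 17, so Omega(238) = 3.
lambda(238) = (-1)^3 = -1.

-1


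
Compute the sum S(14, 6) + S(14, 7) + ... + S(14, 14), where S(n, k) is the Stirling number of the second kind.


By definition, S(n, k) counts partitions of an n-set into exactly k nonempty blocks.
Computing row n = 14 for k = 6..14:
S(14, k): 63436373, 49329280, 20912320, 5135130, 752752, 66066, 3367, 91, 1
Sum = 139635380.

139635380


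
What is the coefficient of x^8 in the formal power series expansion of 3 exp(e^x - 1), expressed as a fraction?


exp(e^x - 1) is the exponential generating function for the Bell numbers Bell_k: exp(e^x - 1) = sum_{k>=0} Bell_k x^k / k!.
So the coefficient of x^8 in 3 exp(e^x - 1) is 3 Bell_8 / 8!.
Computing: Bell_8 = 4140 and 8! = 40320, giving
3 * 4140/40320 = 69/224.

69/224


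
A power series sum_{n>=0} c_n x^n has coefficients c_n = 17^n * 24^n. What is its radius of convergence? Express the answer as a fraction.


By the root test (Cauchy-Hadamard), the radius is R = 1 / limsup_n |c_n|^(1/n).
Here |c_n|^(1/n) = (17^n * 24^n)^(1/n) = 17 * 24 = 408 for all n.
So R = 1/408 = 1/408.

1/408


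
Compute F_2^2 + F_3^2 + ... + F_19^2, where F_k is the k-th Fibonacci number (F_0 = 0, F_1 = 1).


There is a standard identity sum_{k=0}^{N} F_k^2 = F_N * F_{N+1} (proved inductively from the telescoping relation F_k^2 = F_k F_{k+1} - F_{k-1} F_k). Then
sum_{k=2}^{19} F_k^2 = F_19 F_20 - F_1 F_2.
Computing: F_19 = 4181, F_20 = 6765, F_1 = 1, F_2 = 1.
Sum = 4181 * 6765 - 1 * 1 = 28284464.

28284464


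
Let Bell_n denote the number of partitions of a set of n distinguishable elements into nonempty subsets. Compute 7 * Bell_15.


Bell_15 can be computed from the Bell triangle or from Dobinski's identity Bell_n = (1/e) * sum_{k>=0} k^n / k!.
Computing Bell_15 = 1382958545.
Then 7 * 1382958545 = 9680709815.

9680709815


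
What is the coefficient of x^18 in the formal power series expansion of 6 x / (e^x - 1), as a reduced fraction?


The exponential generating function for Bernoulli numbers is
x / (e^x - 1) = sum_{k>=0} B_k x^k / k!.
So the coefficient of x^18 in 6 x / (e^x - 1) is 6 B_18 / 18!.
Computing: B_18 = 43867/798, 18! = 6402373705728000, giving
6 * 43867/798 / 6402373705728000 = 43867/851515702861824000.

43867/851515702861824000


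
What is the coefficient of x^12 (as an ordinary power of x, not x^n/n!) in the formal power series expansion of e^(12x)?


The exponential series is e^y = sum_{k>=0} y^k / k!. Substituting y = 12x gives
e^(12x) = sum_{k>=0} 12^k x^k / k!.
So the coefficient of x^n is a^n/n! with a = 12, n = 12:
12^12 / 12! = 8916100448256/479001600 = 35831808/1925

35831808/1925


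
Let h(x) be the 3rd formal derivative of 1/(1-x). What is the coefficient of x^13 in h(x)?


Differentiating 3 times: d^3/dx^3 [1/(1-x)] = 3!/(1-x)^4.
The expansion 1/(1-x)^4 = sum_{k>=0} C(k+3, 3) x^k, so the coefficient of x^n in 3!/(1-x)^4 is 3! * C(n+3, 3).
For n = 13: 6 * C(16, 3) = 6 * 560 = 3360

3360


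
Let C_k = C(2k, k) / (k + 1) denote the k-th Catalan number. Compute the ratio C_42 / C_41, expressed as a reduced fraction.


Using C_k = (2k)! / (k! (k+1)!), the ratio C_{k+1}/C_k simplifies to
C_{k+1}/C_k = [(2k+2)! / ((k+1)! (k+2)!)] * [k! (k+1)! / (2k)!]
 = (2k+2)(2k+1) / ((k+1)(k+2)) = 2(2k+1) / (k+2).
For k = 41: 2(2*41 + 1) / (41 + 2) = 166/43 = 166/43.

166/43


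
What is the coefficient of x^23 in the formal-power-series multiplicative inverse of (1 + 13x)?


The inverse is 1/(1 + 13x). Apply the geometric identity 1/(1 - y) = sum_{k>=0} y^k with y = -13x:
1/(1 + 13x) = sum_{k>=0} (-13)^k x^k.
So the coefficient of x^23 is (-13)^23 = -41753905413413116367045797.

-41753905413413116367045797


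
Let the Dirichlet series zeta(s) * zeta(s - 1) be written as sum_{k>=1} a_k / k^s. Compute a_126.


Convolution gives a_k = sum_{d | k} d * 1 = sum_{d | k} d = sigma(k), the sum of positive divisors of k.
For k = 126, the divisors are 1, 2, 3, 6, 7, 9, 14, 18, 21, 42, 63, 126, so
sigma(126) = 1 + 2 + 3 + 6 + 7 + 9 + 14 + 18 + 21 + 42 + 63 + 126 = 312.

312


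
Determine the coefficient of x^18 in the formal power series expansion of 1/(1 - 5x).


The geometric series identity gives 1/(1 - c x) = sum_{k>=0} c^k x^k, so the coefficient of x^k is c^k.
Here c = 5 and k = 18.
Computing: 5^18 = 3814697265625

3814697265625


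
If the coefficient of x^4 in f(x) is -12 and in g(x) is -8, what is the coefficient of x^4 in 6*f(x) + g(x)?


Scalar multiplication scales coefficients: 6 * -12 = -72.
Then add the g coefficient: -72 + -8
= -80

-80


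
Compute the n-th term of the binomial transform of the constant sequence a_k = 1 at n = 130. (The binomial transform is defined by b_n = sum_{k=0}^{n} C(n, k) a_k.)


With a_k = 1 for all k, b_n = sum_{k=0}^{n} C(n, k) = 2^n by the binomial theorem.
For n = 130: 2^130 = 1361129467683753853853498429727072845824.

1361129467683753853853498429727072845824
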